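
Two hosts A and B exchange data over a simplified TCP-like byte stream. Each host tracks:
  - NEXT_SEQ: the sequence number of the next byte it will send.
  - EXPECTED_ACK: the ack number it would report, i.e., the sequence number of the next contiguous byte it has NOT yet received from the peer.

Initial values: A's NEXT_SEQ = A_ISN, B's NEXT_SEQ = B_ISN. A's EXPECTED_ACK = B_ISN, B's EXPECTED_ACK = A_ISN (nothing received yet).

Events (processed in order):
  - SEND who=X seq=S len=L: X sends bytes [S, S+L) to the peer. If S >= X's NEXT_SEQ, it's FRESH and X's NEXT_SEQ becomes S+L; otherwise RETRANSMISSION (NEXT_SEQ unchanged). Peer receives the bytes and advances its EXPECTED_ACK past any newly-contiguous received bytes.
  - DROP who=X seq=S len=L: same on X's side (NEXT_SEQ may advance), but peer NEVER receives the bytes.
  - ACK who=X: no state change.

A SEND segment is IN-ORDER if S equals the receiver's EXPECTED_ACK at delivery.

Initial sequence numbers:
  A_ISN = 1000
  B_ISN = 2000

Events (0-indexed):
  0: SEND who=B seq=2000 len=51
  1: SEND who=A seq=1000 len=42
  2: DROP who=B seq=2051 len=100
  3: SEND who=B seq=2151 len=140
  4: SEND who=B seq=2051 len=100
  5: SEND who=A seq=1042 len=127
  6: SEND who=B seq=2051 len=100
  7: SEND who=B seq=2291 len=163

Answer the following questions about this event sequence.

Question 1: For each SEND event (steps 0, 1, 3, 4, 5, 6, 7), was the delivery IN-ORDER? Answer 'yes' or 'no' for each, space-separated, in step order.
Step 0: SEND seq=2000 -> in-order
Step 1: SEND seq=1000 -> in-order
Step 3: SEND seq=2151 -> out-of-order
Step 4: SEND seq=2051 -> in-order
Step 5: SEND seq=1042 -> in-order
Step 6: SEND seq=2051 -> out-of-order
Step 7: SEND seq=2291 -> in-order

Answer: yes yes no yes yes no yes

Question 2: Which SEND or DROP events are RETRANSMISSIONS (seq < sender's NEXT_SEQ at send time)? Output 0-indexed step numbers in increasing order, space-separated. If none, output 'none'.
Step 0: SEND seq=2000 -> fresh
Step 1: SEND seq=1000 -> fresh
Step 2: DROP seq=2051 -> fresh
Step 3: SEND seq=2151 -> fresh
Step 4: SEND seq=2051 -> retransmit
Step 5: SEND seq=1042 -> fresh
Step 6: SEND seq=2051 -> retransmit
Step 7: SEND seq=2291 -> fresh

Answer: 4 6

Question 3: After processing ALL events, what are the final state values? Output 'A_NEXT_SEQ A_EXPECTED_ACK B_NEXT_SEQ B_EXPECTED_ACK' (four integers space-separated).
Answer: 1169 2454 2454 1169

Derivation:
After event 0: A_seq=1000 A_ack=2051 B_seq=2051 B_ack=1000
After event 1: A_seq=1042 A_ack=2051 B_seq=2051 B_ack=1042
After event 2: A_seq=1042 A_ack=2051 B_seq=2151 B_ack=1042
After event 3: A_seq=1042 A_ack=2051 B_seq=2291 B_ack=1042
After event 4: A_seq=1042 A_ack=2291 B_seq=2291 B_ack=1042
After event 5: A_seq=1169 A_ack=2291 B_seq=2291 B_ack=1169
After event 6: A_seq=1169 A_ack=2291 B_seq=2291 B_ack=1169
After event 7: A_seq=1169 A_ack=2454 B_seq=2454 B_ack=1169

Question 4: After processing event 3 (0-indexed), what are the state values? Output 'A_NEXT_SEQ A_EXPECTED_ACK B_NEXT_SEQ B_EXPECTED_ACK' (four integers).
After event 0: A_seq=1000 A_ack=2051 B_seq=2051 B_ack=1000
After event 1: A_seq=1042 A_ack=2051 B_seq=2051 B_ack=1042
After event 2: A_seq=1042 A_ack=2051 B_seq=2151 B_ack=1042
After event 3: A_seq=1042 A_ack=2051 B_seq=2291 B_ack=1042

1042 2051 2291 1042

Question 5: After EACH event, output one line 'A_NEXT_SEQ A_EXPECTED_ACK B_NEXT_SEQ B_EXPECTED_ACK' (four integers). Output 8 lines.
1000 2051 2051 1000
1042 2051 2051 1042
1042 2051 2151 1042
1042 2051 2291 1042
1042 2291 2291 1042
1169 2291 2291 1169
1169 2291 2291 1169
1169 2454 2454 1169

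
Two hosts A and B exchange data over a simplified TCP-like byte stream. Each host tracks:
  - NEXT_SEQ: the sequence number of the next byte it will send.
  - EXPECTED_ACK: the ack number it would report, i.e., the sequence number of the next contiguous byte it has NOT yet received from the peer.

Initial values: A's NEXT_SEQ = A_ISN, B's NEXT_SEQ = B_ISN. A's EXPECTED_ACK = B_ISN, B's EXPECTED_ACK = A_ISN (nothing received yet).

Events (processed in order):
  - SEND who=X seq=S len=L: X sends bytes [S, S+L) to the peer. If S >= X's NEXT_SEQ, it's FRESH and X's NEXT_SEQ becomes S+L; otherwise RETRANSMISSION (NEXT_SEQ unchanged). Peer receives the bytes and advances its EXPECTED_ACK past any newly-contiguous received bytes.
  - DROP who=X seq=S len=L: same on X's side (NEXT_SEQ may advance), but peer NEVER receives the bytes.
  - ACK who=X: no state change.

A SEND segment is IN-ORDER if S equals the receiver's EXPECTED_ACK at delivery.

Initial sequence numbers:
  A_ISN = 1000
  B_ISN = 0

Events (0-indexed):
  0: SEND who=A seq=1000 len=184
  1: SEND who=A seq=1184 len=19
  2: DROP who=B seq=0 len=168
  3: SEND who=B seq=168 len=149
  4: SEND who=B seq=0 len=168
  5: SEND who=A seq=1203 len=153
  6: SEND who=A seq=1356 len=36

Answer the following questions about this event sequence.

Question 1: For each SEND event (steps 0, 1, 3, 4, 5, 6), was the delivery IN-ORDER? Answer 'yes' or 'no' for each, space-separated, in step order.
Answer: yes yes no yes yes yes

Derivation:
Step 0: SEND seq=1000 -> in-order
Step 1: SEND seq=1184 -> in-order
Step 3: SEND seq=168 -> out-of-order
Step 4: SEND seq=0 -> in-order
Step 5: SEND seq=1203 -> in-order
Step 6: SEND seq=1356 -> in-order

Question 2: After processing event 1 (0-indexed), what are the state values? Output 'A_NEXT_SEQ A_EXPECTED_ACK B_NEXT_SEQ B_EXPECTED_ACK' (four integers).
After event 0: A_seq=1184 A_ack=0 B_seq=0 B_ack=1184
After event 1: A_seq=1203 A_ack=0 B_seq=0 B_ack=1203

1203 0 0 1203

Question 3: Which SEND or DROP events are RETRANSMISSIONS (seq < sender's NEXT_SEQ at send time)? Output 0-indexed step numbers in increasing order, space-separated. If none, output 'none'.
Answer: 4

Derivation:
Step 0: SEND seq=1000 -> fresh
Step 1: SEND seq=1184 -> fresh
Step 2: DROP seq=0 -> fresh
Step 3: SEND seq=168 -> fresh
Step 4: SEND seq=0 -> retransmit
Step 5: SEND seq=1203 -> fresh
Step 6: SEND seq=1356 -> fresh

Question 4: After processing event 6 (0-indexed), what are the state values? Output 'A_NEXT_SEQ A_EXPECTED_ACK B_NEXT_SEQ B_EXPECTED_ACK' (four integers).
After event 0: A_seq=1184 A_ack=0 B_seq=0 B_ack=1184
After event 1: A_seq=1203 A_ack=0 B_seq=0 B_ack=1203
After event 2: A_seq=1203 A_ack=0 B_seq=168 B_ack=1203
After event 3: A_seq=1203 A_ack=0 B_seq=317 B_ack=1203
After event 4: A_seq=1203 A_ack=317 B_seq=317 B_ack=1203
After event 5: A_seq=1356 A_ack=317 B_seq=317 B_ack=1356
After event 6: A_seq=1392 A_ack=317 B_seq=317 B_ack=1392

1392 317 317 1392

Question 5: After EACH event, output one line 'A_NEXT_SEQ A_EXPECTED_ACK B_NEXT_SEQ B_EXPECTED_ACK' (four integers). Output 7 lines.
1184 0 0 1184
1203 0 0 1203
1203 0 168 1203
1203 0 317 1203
1203 317 317 1203
1356 317 317 1356
1392 317 317 1392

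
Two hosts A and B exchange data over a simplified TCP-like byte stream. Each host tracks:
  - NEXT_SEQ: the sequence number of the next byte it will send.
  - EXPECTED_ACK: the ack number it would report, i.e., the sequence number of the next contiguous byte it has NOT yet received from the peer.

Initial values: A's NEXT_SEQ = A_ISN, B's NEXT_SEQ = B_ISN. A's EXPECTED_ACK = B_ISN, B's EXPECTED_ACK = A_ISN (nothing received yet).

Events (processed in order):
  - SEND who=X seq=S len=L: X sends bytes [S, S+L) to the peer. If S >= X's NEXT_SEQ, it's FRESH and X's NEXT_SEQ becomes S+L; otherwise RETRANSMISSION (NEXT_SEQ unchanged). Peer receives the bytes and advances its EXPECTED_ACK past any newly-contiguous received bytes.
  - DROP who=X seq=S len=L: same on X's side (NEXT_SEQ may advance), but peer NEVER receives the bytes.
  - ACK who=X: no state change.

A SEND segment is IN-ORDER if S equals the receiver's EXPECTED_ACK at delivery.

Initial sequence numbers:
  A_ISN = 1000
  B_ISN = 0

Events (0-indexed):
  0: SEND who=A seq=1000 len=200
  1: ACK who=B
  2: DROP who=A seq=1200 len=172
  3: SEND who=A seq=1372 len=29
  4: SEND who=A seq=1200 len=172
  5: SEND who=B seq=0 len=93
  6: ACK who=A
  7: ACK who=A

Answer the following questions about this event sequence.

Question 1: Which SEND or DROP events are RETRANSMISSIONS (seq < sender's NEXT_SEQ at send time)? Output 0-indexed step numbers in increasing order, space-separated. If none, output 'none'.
Step 0: SEND seq=1000 -> fresh
Step 2: DROP seq=1200 -> fresh
Step 3: SEND seq=1372 -> fresh
Step 4: SEND seq=1200 -> retransmit
Step 5: SEND seq=0 -> fresh

Answer: 4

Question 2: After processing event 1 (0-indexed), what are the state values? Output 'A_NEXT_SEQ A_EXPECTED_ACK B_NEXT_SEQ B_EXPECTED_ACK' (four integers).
After event 0: A_seq=1200 A_ack=0 B_seq=0 B_ack=1200
After event 1: A_seq=1200 A_ack=0 B_seq=0 B_ack=1200

1200 0 0 1200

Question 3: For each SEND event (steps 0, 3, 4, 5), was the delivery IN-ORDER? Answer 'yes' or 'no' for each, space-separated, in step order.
Step 0: SEND seq=1000 -> in-order
Step 3: SEND seq=1372 -> out-of-order
Step 4: SEND seq=1200 -> in-order
Step 5: SEND seq=0 -> in-order

Answer: yes no yes yes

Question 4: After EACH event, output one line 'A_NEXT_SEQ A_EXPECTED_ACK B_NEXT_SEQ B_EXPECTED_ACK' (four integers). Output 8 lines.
1200 0 0 1200
1200 0 0 1200
1372 0 0 1200
1401 0 0 1200
1401 0 0 1401
1401 93 93 1401
1401 93 93 1401
1401 93 93 1401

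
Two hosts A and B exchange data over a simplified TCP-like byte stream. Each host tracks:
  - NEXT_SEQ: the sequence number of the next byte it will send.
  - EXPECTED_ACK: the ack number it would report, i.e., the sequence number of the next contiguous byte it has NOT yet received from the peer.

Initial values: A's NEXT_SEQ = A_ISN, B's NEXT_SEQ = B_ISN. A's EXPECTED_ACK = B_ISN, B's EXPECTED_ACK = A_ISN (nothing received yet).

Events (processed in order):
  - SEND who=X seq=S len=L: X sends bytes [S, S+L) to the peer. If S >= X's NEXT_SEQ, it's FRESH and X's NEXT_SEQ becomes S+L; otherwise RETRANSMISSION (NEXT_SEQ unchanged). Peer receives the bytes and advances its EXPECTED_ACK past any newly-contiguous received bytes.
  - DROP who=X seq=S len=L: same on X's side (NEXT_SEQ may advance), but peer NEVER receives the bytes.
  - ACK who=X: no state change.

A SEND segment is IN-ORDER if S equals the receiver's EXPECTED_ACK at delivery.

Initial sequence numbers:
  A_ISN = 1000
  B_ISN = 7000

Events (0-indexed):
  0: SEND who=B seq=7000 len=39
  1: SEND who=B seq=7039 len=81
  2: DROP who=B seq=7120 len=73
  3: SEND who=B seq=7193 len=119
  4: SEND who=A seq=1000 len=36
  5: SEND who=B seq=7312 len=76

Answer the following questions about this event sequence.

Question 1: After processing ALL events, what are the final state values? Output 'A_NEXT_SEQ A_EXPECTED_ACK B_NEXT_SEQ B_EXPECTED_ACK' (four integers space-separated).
Answer: 1036 7120 7388 1036

Derivation:
After event 0: A_seq=1000 A_ack=7039 B_seq=7039 B_ack=1000
After event 1: A_seq=1000 A_ack=7120 B_seq=7120 B_ack=1000
After event 2: A_seq=1000 A_ack=7120 B_seq=7193 B_ack=1000
After event 3: A_seq=1000 A_ack=7120 B_seq=7312 B_ack=1000
After event 4: A_seq=1036 A_ack=7120 B_seq=7312 B_ack=1036
After event 5: A_seq=1036 A_ack=7120 B_seq=7388 B_ack=1036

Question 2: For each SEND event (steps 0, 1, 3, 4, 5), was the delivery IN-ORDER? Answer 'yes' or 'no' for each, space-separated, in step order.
Step 0: SEND seq=7000 -> in-order
Step 1: SEND seq=7039 -> in-order
Step 3: SEND seq=7193 -> out-of-order
Step 4: SEND seq=1000 -> in-order
Step 5: SEND seq=7312 -> out-of-order

Answer: yes yes no yes no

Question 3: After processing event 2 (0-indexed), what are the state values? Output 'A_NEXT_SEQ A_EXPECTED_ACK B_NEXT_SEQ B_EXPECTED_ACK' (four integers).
After event 0: A_seq=1000 A_ack=7039 B_seq=7039 B_ack=1000
After event 1: A_seq=1000 A_ack=7120 B_seq=7120 B_ack=1000
After event 2: A_seq=1000 A_ack=7120 B_seq=7193 B_ack=1000

1000 7120 7193 1000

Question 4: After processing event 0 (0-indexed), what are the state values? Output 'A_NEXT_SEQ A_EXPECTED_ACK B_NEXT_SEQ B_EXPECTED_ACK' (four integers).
After event 0: A_seq=1000 A_ack=7039 B_seq=7039 B_ack=1000

1000 7039 7039 1000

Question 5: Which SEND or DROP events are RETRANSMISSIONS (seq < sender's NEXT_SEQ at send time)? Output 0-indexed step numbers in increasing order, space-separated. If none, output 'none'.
Step 0: SEND seq=7000 -> fresh
Step 1: SEND seq=7039 -> fresh
Step 2: DROP seq=7120 -> fresh
Step 3: SEND seq=7193 -> fresh
Step 4: SEND seq=1000 -> fresh
Step 5: SEND seq=7312 -> fresh

Answer: none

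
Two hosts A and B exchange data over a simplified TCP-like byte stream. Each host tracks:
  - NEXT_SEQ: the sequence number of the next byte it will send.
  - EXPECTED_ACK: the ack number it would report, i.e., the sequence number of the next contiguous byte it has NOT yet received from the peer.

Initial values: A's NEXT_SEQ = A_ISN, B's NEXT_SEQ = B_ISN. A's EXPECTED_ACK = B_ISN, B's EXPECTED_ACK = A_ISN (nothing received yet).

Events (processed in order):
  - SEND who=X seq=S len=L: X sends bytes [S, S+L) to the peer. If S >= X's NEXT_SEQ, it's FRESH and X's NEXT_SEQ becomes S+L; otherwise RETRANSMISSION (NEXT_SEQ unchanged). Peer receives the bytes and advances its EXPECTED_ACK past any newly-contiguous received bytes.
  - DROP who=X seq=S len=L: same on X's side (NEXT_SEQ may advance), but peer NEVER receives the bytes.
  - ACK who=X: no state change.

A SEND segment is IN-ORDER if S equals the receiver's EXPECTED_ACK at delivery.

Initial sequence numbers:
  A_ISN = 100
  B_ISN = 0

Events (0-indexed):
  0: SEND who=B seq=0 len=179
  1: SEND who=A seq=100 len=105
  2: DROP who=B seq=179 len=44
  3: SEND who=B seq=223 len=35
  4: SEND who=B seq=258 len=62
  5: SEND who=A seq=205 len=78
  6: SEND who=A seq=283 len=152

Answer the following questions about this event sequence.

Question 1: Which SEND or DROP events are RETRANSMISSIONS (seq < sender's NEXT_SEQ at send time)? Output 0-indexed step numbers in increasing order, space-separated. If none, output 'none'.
Step 0: SEND seq=0 -> fresh
Step 1: SEND seq=100 -> fresh
Step 2: DROP seq=179 -> fresh
Step 3: SEND seq=223 -> fresh
Step 4: SEND seq=258 -> fresh
Step 5: SEND seq=205 -> fresh
Step 6: SEND seq=283 -> fresh

Answer: none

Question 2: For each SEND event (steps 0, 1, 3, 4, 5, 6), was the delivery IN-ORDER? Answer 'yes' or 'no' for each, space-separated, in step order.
Step 0: SEND seq=0 -> in-order
Step 1: SEND seq=100 -> in-order
Step 3: SEND seq=223 -> out-of-order
Step 4: SEND seq=258 -> out-of-order
Step 5: SEND seq=205 -> in-order
Step 6: SEND seq=283 -> in-order

Answer: yes yes no no yes yes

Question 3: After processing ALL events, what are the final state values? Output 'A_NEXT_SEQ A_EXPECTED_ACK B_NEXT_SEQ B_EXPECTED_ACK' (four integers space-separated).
After event 0: A_seq=100 A_ack=179 B_seq=179 B_ack=100
After event 1: A_seq=205 A_ack=179 B_seq=179 B_ack=205
After event 2: A_seq=205 A_ack=179 B_seq=223 B_ack=205
After event 3: A_seq=205 A_ack=179 B_seq=258 B_ack=205
After event 4: A_seq=205 A_ack=179 B_seq=320 B_ack=205
After event 5: A_seq=283 A_ack=179 B_seq=320 B_ack=283
After event 6: A_seq=435 A_ack=179 B_seq=320 B_ack=435

Answer: 435 179 320 435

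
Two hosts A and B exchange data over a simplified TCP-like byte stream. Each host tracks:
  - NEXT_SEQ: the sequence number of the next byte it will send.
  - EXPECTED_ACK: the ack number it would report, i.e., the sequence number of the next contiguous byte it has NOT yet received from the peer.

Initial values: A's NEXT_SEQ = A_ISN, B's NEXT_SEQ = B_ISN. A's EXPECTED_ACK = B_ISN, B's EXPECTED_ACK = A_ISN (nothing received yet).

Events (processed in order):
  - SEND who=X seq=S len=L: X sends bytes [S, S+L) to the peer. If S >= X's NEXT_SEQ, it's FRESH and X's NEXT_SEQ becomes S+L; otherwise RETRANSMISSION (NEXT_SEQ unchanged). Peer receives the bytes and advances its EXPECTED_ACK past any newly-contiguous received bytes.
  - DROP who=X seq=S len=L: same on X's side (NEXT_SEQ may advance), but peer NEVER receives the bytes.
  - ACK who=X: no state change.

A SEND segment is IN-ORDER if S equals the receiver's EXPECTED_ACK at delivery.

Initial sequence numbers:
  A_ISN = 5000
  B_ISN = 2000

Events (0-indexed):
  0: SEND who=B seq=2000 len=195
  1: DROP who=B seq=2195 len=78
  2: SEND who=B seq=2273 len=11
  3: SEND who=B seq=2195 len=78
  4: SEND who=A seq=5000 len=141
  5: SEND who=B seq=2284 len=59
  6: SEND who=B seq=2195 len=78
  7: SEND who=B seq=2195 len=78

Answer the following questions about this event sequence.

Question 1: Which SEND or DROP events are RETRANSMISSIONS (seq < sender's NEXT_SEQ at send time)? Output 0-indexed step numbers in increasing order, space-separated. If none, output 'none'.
Answer: 3 6 7

Derivation:
Step 0: SEND seq=2000 -> fresh
Step 1: DROP seq=2195 -> fresh
Step 2: SEND seq=2273 -> fresh
Step 3: SEND seq=2195 -> retransmit
Step 4: SEND seq=5000 -> fresh
Step 5: SEND seq=2284 -> fresh
Step 6: SEND seq=2195 -> retransmit
Step 7: SEND seq=2195 -> retransmit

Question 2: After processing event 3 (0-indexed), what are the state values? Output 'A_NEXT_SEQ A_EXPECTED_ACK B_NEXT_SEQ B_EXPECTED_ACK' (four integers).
After event 0: A_seq=5000 A_ack=2195 B_seq=2195 B_ack=5000
After event 1: A_seq=5000 A_ack=2195 B_seq=2273 B_ack=5000
After event 2: A_seq=5000 A_ack=2195 B_seq=2284 B_ack=5000
After event 3: A_seq=5000 A_ack=2284 B_seq=2284 B_ack=5000

5000 2284 2284 5000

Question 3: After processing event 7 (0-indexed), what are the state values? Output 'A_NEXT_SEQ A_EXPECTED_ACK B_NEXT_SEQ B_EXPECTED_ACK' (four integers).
After event 0: A_seq=5000 A_ack=2195 B_seq=2195 B_ack=5000
After event 1: A_seq=5000 A_ack=2195 B_seq=2273 B_ack=5000
After event 2: A_seq=5000 A_ack=2195 B_seq=2284 B_ack=5000
After event 3: A_seq=5000 A_ack=2284 B_seq=2284 B_ack=5000
After event 4: A_seq=5141 A_ack=2284 B_seq=2284 B_ack=5141
After event 5: A_seq=5141 A_ack=2343 B_seq=2343 B_ack=5141
After event 6: A_seq=5141 A_ack=2343 B_seq=2343 B_ack=5141
After event 7: A_seq=5141 A_ack=2343 B_seq=2343 B_ack=5141

5141 2343 2343 5141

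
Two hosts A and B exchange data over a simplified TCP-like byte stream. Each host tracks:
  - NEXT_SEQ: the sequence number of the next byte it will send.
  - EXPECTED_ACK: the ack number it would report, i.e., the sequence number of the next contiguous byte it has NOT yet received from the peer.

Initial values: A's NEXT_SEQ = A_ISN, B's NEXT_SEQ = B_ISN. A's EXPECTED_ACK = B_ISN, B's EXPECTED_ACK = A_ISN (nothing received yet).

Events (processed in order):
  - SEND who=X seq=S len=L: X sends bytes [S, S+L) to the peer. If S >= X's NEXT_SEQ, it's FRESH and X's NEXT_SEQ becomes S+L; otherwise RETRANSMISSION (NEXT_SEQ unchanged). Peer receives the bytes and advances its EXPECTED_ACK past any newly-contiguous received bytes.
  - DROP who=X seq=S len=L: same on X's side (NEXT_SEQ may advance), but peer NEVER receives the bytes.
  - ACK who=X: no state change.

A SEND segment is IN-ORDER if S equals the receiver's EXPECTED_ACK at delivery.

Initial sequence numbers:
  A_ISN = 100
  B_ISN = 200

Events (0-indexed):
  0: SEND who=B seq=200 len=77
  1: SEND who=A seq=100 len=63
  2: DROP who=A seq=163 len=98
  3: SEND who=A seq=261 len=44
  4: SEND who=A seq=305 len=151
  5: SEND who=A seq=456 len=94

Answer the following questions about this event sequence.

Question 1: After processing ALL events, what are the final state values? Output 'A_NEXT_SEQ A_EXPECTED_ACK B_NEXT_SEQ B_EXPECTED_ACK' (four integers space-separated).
After event 0: A_seq=100 A_ack=277 B_seq=277 B_ack=100
After event 1: A_seq=163 A_ack=277 B_seq=277 B_ack=163
After event 2: A_seq=261 A_ack=277 B_seq=277 B_ack=163
After event 3: A_seq=305 A_ack=277 B_seq=277 B_ack=163
After event 4: A_seq=456 A_ack=277 B_seq=277 B_ack=163
After event 5: A_seq=550 A_ack=277 B_seq=277 B_ack=163

Answer: 550 277 277 163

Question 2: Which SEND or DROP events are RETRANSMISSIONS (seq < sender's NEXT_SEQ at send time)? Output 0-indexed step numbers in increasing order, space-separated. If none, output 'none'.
Answer: none

Derivation:
Step 0: SEND seq=200 -> fresh
Step 1: SEND seq=100 -> fresh
Step 2: DROP seq=163 -> fresh
Step 3: SEND seq=261 -> fresh
Step 4: SEND seq=305 -> fresh
Step 5: SEND seq=456 -> fresh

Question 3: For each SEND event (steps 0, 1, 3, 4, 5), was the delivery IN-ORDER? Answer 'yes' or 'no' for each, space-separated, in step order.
Answer: yes yes no no no

Derivation:
Step 0: SEND seq=200 -> in-order
Step 1: SEND seq=100 -> in-order
Step 3: SEND seq=261 -> out-of-order
Step 4: SEND seq=305 -> out-of-order
Step 5: SEND seq=456 -> out-of-order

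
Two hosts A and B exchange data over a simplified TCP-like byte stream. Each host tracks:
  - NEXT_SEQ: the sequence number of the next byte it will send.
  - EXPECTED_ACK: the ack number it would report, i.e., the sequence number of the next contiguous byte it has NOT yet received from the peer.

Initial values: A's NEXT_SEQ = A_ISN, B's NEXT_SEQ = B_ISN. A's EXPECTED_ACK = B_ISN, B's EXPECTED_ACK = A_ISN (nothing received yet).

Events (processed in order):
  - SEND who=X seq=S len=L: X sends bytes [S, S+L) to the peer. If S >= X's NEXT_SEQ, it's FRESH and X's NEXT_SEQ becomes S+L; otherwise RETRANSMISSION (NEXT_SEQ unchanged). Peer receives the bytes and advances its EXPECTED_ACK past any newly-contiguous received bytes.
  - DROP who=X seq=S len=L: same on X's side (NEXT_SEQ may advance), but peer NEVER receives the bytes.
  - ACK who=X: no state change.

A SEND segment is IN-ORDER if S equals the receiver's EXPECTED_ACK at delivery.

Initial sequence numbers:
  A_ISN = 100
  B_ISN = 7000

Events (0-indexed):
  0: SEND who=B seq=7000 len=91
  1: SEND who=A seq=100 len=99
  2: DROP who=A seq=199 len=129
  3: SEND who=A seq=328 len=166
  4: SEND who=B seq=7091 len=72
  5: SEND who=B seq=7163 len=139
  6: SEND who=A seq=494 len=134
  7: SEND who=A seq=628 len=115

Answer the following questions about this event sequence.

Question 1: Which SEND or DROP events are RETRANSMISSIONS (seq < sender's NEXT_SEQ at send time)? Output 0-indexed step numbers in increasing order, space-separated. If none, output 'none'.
Step 0: SEND seq=7000 -> fresh
Step 1: SEND seq=100 -> fresh
Step 2: DROP seq=199 -> fresh
Step 3: SEND seq=328 -> fresh
Step 4: SEND seq=7091 -> fresh
Step 5: SEND seq=7163 -> fresh
Step 6: SEND seq=494 -> fresh
Step 7: SEND seq=628 -> fresh

Answer: none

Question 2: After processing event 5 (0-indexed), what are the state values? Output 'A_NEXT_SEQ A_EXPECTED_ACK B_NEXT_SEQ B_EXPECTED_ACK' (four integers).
After event 0: A_seq=100 A_ack=7091 B_seq=7091 B_ack=100
After event 1: A_seq=199 A_ack=7091 B_seq=7091 B_ack=199
After event 2: A_seq=328 A_ack=7091 B_seq=7091 B_ack=199
After event 3: A_seq=494 A_ack=7091 B_seq=7091 B_ack=199
After event 4: A_seq=494 A_ack=7163 B_seq=7163 B_ack=199
After event 5: A_seq=494 A_ack=7302 B_seq=7302 B_ack=199

494 7302 7302 199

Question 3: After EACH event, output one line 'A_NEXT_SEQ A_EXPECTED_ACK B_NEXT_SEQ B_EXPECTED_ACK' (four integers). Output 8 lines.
100 7091 7091 100
199 7091 7091 199
328 7091 7091 199
494 7091 7091 199
494 7163 7163 199
494 7302 7302 199
628 7302 7302 199
743 7302 7302 199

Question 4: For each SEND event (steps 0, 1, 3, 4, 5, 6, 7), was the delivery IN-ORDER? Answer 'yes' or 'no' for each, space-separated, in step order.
Step 0: SEND seq=7000 -> in-order
Step 1: SEND seq=100 -> in-order
Step 3: SEND seq=328 -> out-of-order
Step 4: SEND seq=7091 -> in-order
Step 5: SEND seq=7163 -> in-order
Step 6: SEND seq=494 -> out-of-order
Step 7: SEND seq=628 -> out-of-order

Answer: yes yes no yes yes no no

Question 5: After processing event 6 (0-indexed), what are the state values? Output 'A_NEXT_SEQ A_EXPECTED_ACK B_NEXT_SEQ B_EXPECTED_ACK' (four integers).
After event 0: A_seq=100 A_ack=7091 B_seq=7091 B_ack=100
After event 1: A_seq=199 A_ack=7091 B_seq=7091 B_ack=199
After event 2: A_seq=328 A_ack=7091 B_seq=7091 B_ack=199
After event 3: A_seq=494 A_ack=7091 B_seq=7091 B_ack=199
After event 4: A_seq=494 A_ack=7163 B_seq=7163 B_ack=199
After event 5: A_seq=494 A_ack=7302 B_seq=7302 B_ack=199
After event 6: A_seq=628 A_ack=7302 B_seq=7302 B_ack=199

628 7302 7302 199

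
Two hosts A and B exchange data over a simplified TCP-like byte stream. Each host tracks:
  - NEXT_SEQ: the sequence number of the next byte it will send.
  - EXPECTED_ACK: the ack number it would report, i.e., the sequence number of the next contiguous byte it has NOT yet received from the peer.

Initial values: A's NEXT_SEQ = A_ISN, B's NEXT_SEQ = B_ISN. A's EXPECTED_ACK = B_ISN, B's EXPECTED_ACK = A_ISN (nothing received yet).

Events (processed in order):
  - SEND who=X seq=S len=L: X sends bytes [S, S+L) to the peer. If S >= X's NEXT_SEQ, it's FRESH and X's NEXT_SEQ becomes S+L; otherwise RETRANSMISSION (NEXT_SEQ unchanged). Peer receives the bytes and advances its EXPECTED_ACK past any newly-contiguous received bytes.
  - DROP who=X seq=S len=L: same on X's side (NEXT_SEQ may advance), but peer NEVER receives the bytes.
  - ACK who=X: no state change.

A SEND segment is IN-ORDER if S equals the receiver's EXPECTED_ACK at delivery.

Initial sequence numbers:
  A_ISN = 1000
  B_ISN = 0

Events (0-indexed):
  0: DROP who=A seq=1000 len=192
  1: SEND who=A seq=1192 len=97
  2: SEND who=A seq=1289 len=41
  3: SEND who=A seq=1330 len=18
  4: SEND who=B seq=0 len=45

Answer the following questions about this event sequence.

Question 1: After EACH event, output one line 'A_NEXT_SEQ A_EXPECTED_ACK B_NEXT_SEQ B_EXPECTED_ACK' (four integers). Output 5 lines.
1192 0 0 1000
1289 0 0 1000
1330 0 0 1000
1348 0 0 1000
1348 45 45 1000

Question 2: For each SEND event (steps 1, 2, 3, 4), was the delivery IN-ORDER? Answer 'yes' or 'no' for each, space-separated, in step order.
Answer: no no no yes

Derivation:
Step 1: SEND seq=1192 -> out-of-order
Step 2: SEND seq=1289 -> out-of-order
Step 3: SEND seq=1330 -> out-of-order
Step 4: SEND seq=0 -> in-order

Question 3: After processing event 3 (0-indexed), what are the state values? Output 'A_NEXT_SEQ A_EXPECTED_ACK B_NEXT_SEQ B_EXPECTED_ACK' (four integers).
After event 0: A_seq=1192 A_ack=0 B_seq=0 B_ack=1000
After event 1: A_seq=1289 A_ack=0 B_seq=0 B_ack=1000
After event 2: A_seq=1330 A_ack=0 B_seq=0 B_ack=1000
After event 3: A_seq=1348 A_ack=0 B_seq=0 B_ack=1000

1348 0 0 1000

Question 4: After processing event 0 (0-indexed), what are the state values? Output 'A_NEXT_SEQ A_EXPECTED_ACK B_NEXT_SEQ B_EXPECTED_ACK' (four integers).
After event 0: A_seq=1192 A_ack=0 B_seq=0 B_ack=1000

1192 0 0 1000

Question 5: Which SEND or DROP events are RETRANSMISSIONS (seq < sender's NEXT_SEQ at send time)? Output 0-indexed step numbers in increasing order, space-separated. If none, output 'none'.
Step 0: DROP seq=1000 -> fresh
Step 1: SEND seq=1192 -> fresh
Step 2: SEND seq=1289 -> fresh
Step 3: SEND seq=1330 -> fresh
Step 4: SEND seq=0 -> fresh

Answer: none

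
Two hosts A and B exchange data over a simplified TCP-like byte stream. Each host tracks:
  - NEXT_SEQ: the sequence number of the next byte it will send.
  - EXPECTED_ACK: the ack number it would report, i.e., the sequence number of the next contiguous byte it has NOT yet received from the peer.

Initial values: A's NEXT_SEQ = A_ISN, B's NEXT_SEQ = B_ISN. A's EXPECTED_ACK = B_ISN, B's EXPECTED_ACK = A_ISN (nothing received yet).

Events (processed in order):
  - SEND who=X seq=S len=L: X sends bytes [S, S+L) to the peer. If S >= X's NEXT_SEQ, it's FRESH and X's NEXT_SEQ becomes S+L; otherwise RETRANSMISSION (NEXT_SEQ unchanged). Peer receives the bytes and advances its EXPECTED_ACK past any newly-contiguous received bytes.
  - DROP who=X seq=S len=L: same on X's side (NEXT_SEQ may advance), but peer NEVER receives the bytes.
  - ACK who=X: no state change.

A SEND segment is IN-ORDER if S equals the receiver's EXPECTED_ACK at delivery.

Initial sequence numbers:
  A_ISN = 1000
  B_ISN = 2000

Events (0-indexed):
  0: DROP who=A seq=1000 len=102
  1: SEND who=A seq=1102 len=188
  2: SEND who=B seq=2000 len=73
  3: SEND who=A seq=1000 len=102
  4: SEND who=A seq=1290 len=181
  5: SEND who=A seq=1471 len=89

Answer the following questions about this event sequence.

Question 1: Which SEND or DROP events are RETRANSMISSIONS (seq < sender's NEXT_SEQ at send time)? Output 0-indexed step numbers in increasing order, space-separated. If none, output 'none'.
Answer: 3

Derivation:
Step 0: DROP seq=1000 -> fresh
Step 1: SEND seq=1102 -> fresh
Step 2: SEND seq=2000 -> fresh
Step 3: SEND seq=1000 -> retransmit
Step 4: SEND seq=1290 -> fresh
Step 5: SEND seq=1471 -> fresh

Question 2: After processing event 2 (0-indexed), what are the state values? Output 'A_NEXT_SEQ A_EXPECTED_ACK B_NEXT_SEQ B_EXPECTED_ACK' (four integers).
After event 0: A_seq=1102 A_ack=2000 B_seq=2000 B_ack=1000
After event 1: A_seq=1290 A_ack=2000 B_seq=2000 B_ack=1000
After event 2: A_seq=1290 A_ack=2073 B_seq=2073 B_ack=1000

1290 2073 2073 1000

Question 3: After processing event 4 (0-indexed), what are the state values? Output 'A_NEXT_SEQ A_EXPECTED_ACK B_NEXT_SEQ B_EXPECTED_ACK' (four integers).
After event 0: A_seq=1102 A_ack=2000 B_seq=2000 B_ack=1000
After event 1: A_seq=1290 A_ack=2000 B_seq=2000 B_ack=1000
After event 2: A_seq=1290 A_ack=2073 B_seq=2073 B_ack=1000
After event 3: A_seq=1290 A_ack=2073 B_seq=2073 B_ack=1290
After event 4: A_seq=1471 A_ack=2073 B_seq=2073 B_ack=1471

1471 2073 2073 1471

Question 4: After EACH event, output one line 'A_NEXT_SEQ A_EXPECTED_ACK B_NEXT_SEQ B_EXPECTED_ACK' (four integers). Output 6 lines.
1102 2000 2000 1000
1290 2000 2000 1000
1290 2073 2073 1000
1290 2073 2073 1290
1471 2073 2073 1471
1560 2073 2073 1560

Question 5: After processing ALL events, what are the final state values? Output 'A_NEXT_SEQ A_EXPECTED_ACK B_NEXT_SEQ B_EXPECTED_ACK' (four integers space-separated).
Answer: 1560 2073 2073 1560

Derivation:
After event 0: A_seq=1102 A_ack=2000 B_seq=2000 B_ack=1000
After event 1: A_seq=1290 A_ack=2000 B_seq=2000 B_ack=1000
After event 2: A_seq=1290 A_ack=2073 B_seq=2073 B_ack=1000
After event 3: A_seq=1290 A_ack=2073 B_seq=2073 B_ack=1290
After event 4: A_seq=1471 A_ack=2073 B_seq=2073 B_ack=1471
After event 5: A_seq=1560 A_ack=2073 B_seq=2073 B_ack=1560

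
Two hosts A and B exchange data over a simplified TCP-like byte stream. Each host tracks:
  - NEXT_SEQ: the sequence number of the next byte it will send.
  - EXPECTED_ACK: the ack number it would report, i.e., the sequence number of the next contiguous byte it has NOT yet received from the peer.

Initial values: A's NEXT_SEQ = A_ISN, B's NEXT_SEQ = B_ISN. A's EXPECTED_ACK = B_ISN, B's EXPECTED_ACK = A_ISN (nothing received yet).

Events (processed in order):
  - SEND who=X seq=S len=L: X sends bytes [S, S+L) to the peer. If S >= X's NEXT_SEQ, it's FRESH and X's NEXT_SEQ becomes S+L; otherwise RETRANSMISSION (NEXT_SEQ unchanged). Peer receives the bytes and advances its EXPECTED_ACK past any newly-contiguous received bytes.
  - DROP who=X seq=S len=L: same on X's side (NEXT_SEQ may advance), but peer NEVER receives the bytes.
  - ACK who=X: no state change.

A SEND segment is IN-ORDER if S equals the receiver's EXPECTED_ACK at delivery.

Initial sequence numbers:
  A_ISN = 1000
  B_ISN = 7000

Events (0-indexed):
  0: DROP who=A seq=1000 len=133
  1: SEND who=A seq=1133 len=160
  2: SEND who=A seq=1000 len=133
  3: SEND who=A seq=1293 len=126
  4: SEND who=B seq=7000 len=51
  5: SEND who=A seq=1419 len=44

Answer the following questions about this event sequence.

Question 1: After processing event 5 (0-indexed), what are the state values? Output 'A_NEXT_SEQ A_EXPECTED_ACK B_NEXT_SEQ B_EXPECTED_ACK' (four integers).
After event 0: A_seq=1133 A_ack=7000 B_seq=7000 B_ack=1000
After event 1: A_seq=1293 A_ack=7000 B_seq=7000 B_ack=1000
After event 2: A_seq=1293 A_ack=7000 B_seq=7000 B_ack=1293
After event 3: A_seq=1419 A_ack=7000 B_seq=7000 B_ack=1419
After event 4: A_seq=1419 A_ack=7051 B_seq=7051 B_ack=1419
After event 5: A_seq=1463 A_ack=7051 B_seq=7051 B_ack=1463

1463 7051 7051 1463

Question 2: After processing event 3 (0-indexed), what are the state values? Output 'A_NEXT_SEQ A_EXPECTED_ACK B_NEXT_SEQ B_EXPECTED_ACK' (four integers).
After event 0: A_seq=1133 A_ack=7000 B_seq=7000 B_ack=1000
After event 1: A_seq=1293 A_ack=7000 B_seq=7000 B_ack=1000
After event 2: A_seq=1293 A_ack=7000 B_seq=7000 B_ack=1293
After event 3: A_seq=1419 A_ack=7000 B_seq=7000 B_ack=1419

1419 7000 7000 1419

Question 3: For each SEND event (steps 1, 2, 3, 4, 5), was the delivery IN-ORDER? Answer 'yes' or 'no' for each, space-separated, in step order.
Step 1: SEND seq=1133 -> out-of-order
Step 2: SEND seq=1000 -> in-order
Step 3: SEND seq=1293 -> in-order
Step 4: SEND seq=7000 -> in-order
Step 5: SEND seq=1419 -> in-order

Answer: no yes yes yes yes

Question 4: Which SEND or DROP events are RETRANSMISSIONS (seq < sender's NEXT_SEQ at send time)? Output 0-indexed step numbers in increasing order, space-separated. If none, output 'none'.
Answer: 2

Derivation:
Step 0: DROP seq=1000 -> fresh
Step 1: SEND seq=1133 -> fresh
Step 2: SEND seq=1000 -> retransmit
Step 3: SEND seq=1293 -> fresh
Step 4: SEND seq=7000 -> fresh
Step 5: SEND seq=1419 -> fresh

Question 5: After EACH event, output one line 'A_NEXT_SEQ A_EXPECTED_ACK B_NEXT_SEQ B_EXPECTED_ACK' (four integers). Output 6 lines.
1133 7000 7000 1000
1293 7000 7000 1000
1293 7000 7000 1293
1419 7000 7000 1419
1419 7051 7051 1419
1463 7051 7051 1463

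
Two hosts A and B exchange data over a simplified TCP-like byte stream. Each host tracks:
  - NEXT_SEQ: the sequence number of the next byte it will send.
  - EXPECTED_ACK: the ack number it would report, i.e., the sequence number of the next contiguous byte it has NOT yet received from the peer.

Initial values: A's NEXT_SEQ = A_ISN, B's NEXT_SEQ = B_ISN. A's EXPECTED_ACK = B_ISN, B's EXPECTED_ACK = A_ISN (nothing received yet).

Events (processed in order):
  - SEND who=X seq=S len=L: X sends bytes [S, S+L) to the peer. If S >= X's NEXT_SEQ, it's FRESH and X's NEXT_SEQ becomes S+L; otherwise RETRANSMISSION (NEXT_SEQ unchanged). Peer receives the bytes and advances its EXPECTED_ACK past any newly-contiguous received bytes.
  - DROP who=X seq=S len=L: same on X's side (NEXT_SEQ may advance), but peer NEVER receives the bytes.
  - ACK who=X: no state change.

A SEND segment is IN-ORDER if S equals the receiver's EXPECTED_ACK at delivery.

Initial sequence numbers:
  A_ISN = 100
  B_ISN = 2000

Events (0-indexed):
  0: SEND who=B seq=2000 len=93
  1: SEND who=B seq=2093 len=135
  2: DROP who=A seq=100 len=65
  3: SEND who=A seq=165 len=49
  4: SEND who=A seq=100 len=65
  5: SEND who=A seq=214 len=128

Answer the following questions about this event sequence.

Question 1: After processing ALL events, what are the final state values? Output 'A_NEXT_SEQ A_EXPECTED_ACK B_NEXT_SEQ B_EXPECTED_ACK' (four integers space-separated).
After event 0: A_seq=100 A_ack=2093 B_seq=2093 B_ack=100
After event 1: A_seq=100 A_ack=2228 B_seq=2228 B_ack=100
After event 2: A_seq=165 A_ack=2228 B_seq=2228 B_ack=100
After event 3: A_seq=214 A_ack=2228 B_seq=2228 B_ack=100
After event 4: A_seq=214 A_ack=2228 B_seq=2228 B_ack=214
After event 5: A_seq=342 A_ack=2228 B_seq=2228 B_ack=342

Answer: 342 2228 2228 342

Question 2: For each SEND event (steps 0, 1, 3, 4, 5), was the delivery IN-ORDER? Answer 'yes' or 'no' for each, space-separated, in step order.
Answer: yes yes no yes yes

Derivation:
Step 0: SEND seq=2000 -> in-order
Step 1: SEND seq=2093 -> in-order
Step 3: SEND seq=165 -> out-of-order
Step 4: SEND seq=100 -> in-order
Step 5: SEND seq=214 -> in-order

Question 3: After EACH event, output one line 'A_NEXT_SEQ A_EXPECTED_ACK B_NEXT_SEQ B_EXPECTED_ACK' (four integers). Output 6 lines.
100 2093 2093 100
100 2228 2228 100
165 2228 2228 100
214 2228 2228 100
214 2228 2228 214
342 2228 2228 342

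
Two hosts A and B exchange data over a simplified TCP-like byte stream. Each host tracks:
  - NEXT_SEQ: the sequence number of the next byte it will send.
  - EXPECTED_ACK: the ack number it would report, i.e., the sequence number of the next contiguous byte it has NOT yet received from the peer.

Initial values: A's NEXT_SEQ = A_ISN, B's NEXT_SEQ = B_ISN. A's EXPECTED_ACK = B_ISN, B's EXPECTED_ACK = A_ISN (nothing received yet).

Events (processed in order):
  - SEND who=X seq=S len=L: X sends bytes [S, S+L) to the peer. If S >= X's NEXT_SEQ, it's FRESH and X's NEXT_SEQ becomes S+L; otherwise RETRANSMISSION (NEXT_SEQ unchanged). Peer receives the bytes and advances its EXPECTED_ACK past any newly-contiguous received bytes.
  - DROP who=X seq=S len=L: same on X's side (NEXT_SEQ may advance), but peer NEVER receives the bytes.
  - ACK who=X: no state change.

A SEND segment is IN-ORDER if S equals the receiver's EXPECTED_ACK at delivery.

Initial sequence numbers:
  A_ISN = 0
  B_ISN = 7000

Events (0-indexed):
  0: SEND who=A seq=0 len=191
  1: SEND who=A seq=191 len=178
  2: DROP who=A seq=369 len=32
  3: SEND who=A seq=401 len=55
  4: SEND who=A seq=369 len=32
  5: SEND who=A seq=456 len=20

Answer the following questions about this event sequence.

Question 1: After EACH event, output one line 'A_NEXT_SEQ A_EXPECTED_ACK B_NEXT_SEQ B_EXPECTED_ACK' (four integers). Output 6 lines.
191 7000 7000 191
369 7000 7000 369
401 7000 7000 369
456 7000 7000 369
456 7000 7000 456
476 7000 7000 476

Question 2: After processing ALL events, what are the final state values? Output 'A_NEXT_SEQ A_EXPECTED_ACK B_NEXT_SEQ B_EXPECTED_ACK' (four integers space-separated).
Answer: 476 7000 7000 476

Derivation:
After event 0: A_seq=191 A_ack=7000 B_seq=7000 B_ack=191
After event 1: A_seq=369 A_ack=7000 B_seq=7000 B_ack=369
After event 2: A_seq=401 A_ack=7000 B_seq=7000 B_ack=369
After event 3: A_seq=456 A_ack=7000 B_seq=7000 B_ack=369
After event 4: A_seq=456 A_ack=7000 B_seq=7000 B_ack=456
After event 5: A_seq=476 A_ack=7000 B_seq=7000 B_ack=476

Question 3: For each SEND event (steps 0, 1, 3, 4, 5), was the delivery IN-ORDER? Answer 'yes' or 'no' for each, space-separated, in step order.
Answer: yes yes no yes yes

Derivation:
Step 0: SEND seq=0 -> in-order
Step 1: SEND seq=191 -> in-order
Step 3: SEND seq=401 -> out-of-order
Step 4: SEND seq=369 -> in-order
Step 5: SEND seq=456 -> in-order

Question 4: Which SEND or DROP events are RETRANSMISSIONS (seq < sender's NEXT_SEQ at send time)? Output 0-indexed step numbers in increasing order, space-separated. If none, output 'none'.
Step 0: SEND seq=0 -> fresh
Step 1: SEND seq=191 -> fresh
Step 2: DROP seq=369 -> fresh
Step 3: SEND seq=401 -> fresh
Step 4: SEND seq=369 -> retransmit
Step 5: SEND seq=456 -> fresh

Answer: 4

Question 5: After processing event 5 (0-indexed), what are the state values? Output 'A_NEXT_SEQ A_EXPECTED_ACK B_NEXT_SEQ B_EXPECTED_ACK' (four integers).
After event 0: A_seq=191 A_ack=7000 B_seq=7000 B_ack=191
After event 1: A_seq=369 A_ack=7000 B_seq=7000 B_ack=369
After event 2: A_seq=401 A_ack=7000 B_seq=7000 B_ack=369
After event 3: A_seq=456 A_ack=7000 B_seq=7000 B_ack=369
After event 4: A_seq=456 A_ack=7000 B_seq=7000 B_ack=456
After event 5: A_seq=476 A_ack=7000 B_seq=7000 B_ack=476

476 7000 7000 476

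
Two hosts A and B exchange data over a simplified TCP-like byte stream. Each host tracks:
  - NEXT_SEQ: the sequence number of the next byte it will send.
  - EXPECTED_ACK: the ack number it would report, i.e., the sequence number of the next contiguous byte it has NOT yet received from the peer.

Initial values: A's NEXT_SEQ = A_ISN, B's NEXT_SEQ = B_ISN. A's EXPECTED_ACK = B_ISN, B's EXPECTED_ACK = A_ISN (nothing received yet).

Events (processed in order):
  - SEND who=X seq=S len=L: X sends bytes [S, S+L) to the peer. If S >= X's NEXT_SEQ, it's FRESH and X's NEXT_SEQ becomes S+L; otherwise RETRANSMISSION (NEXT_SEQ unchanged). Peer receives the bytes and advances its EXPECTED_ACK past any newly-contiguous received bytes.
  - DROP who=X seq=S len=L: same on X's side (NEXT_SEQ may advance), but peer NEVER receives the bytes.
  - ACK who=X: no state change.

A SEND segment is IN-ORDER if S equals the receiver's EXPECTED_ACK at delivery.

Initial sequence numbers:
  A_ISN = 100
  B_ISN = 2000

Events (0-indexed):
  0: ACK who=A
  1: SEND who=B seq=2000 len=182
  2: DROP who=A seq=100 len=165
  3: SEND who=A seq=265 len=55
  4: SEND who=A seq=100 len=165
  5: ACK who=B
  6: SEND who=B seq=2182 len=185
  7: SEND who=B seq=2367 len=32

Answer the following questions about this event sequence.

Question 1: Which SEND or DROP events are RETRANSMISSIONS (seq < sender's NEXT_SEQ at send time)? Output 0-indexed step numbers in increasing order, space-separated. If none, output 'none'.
Step 1: SEND seq=2000 -> fresh
Step 2: DROP seq=100 -> fresh
Step 3: SEND seq=265 -> fresh
Step 4: SEND seq=100 -> retransmit
Step 6: SEND seq=2182 -> fresh
Step 7: SEND seq=2367 -> fresh

Answer: 4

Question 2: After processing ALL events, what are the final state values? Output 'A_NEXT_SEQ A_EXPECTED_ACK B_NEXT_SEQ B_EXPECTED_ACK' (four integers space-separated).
After event 0: A_seq=100 A_ack=2000 B_seq=2000 B_ack=100
After event 1: A_seq=100 A_ack=2182 B_seq=2182 B_ack=100
After event 2: A_seq=265 A_ack=2182 B_seq=2182 B_ack=100
After event 3: A_seq=320 A_ack=2182 B_seq=2182 B_ack=100
After event 4: A_seq=320 A_ack=2182 B_seq=2182 B_ack=320
After event 5: A_seq=320 A_ack=2182 B_seq=2182 B_ack=320
After event 6: A_seq=320 A_ack=2367 B_seq=2367 B_ack=320
After event 7: A_seq=320 A_ack=2399 B_seq=2399 B_ack=320

Answer: 320 2399 2399 320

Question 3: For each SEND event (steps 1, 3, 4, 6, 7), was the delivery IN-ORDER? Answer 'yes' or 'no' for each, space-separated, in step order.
Answer: yes no yes yes yes

Derivation:
Step 1: SEND seq=2000 -> in-order
Step 3: SEND seq=265 -> out-of-order
Step 4: SEND seq=100 -> in-order
Step 6: SEND seq=2182 -> in-order
Step 7: SEND seq=2367 -> in-order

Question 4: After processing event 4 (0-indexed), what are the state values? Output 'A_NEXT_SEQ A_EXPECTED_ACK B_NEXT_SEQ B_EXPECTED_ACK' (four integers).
After event 0: A_seq=100 A_ack=2000 B_seq=2000 B_ack=100
After event 1: A_seq=100 A_ack=2182 B_seq=2182 B_ack=100
After event 2: A_seq=265 A_ack=2182 B_seq=2182 B_ack=100
After event 3: A_seq=320 A_ack=2182 B_seq=2182 B_ack=100
After event 4: A_seq=320 A_ack=2182 B_seq=2182 B_ack=320

320 2182 2182 320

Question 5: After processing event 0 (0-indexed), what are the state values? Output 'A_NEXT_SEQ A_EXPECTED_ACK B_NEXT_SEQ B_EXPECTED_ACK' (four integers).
After event 0: A_seq=100 A_ack=2000 B_seq=2000 B_ack=100

100 2000 2000 100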